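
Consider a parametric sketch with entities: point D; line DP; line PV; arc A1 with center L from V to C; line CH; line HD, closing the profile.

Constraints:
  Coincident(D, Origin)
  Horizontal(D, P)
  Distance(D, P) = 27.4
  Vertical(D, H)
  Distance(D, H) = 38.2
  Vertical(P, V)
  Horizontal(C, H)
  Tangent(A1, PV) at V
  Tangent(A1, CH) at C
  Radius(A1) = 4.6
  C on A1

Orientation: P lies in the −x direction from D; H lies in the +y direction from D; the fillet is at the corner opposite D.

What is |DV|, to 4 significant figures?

43.36

D is at the origin; D and P share the same y with |DP| = 27.4 and P on the −x side, so P = (-27.40, 0.000). DH is vertical with |DH| = 38.2 and H on the +y side, so H = (0.000, 38.20). The virtual corner opposite D is at (-27.40, 38.20). Tangency of A1 to PV means the radius LV is perpendicular to PV and tangency of A1 to CH means the radius LC is perpendicular to CH, with radius 4.6, so the center L sits 4.6 in from both sides at L = (-22.80, 33.60). That places the tangent points at V = (-27.40, 33.60) on PV and C = (-22.80, 38.20) on CH. Then |DV| = |V − D| = 43.36.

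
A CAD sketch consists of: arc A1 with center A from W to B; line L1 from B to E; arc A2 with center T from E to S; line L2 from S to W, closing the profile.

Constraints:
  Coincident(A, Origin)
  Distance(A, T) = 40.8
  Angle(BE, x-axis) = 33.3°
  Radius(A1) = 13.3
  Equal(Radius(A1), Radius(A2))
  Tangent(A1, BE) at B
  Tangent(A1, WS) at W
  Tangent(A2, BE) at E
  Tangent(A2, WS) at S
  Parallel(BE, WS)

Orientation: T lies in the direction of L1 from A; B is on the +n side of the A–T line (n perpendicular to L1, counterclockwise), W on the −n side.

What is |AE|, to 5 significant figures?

42.913

The slot axis is L1's direction at 33.3°, so u = (cos 33.3°, sin 33.3°) = (0.83581, 0.54902) and n = (−sin 33.3°, cos 33.3°) = (-0.54902, 0.83581). A is at the origin and T lies 40.8 along u from A, so T = 40.8·u = (34.101, 22.400). Tangency of A1 to both parallel lines with radius 13.3 puts B and W at A ± 13.3·n: B = (-7.3020, 11.116), W = (7.3020, -11.116). Equal radii place E and S the same way about T: E = T + 13.3·n = (26.799, 33.516), S = T − 13.3·n = (41.403, 11.284). Then |AE| = |E − A| = 42.913.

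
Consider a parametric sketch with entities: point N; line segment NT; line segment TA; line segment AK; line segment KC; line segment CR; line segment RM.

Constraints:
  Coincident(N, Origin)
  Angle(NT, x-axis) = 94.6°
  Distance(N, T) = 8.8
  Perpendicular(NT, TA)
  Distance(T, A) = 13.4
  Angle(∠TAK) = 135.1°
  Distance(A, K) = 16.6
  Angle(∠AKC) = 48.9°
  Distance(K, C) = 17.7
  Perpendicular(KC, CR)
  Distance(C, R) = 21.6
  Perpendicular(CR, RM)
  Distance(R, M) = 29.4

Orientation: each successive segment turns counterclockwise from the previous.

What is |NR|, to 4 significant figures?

18.40

N is at the origin; NT runs at 94.6° with length 8.8, so T = (-0.7058, 8.772). The perpendicularity gives TA at right angles to NT, so TA runs at -175.4°; with |TA| = 13.4, A = (-14.06, 7.697). ∠TAK = 135.1° gives AK at -130.5° from the x-axis; with |AK| = 16.6, K = (-24.84, -4.926). ∠AKC = 48.9° gives KC at 0.6000° from the x-axis; with |KC| = 17.7, C = (-7.144, -4.740). The perpendicularity gives CR at right angles to KC, so CR runs at 90.60°; with |CR| = 21.6, R = (-7.371, 16.86). Then |NR| = |R − N| = 18.40.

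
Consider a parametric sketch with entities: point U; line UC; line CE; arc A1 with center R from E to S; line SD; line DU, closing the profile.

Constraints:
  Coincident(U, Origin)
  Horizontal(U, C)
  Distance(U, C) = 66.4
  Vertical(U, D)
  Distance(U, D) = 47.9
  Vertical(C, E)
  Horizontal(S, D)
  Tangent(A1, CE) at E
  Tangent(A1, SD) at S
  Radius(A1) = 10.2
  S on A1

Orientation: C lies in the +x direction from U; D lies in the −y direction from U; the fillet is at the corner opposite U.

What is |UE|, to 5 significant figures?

76.356

The virtual corner opposite U is at (66.400, -47.900). The tangent condition forces RE to be normal to CE and tangency of A1 to SD means the radius RS is perpendicular to SD, with radius 10.2, so the center R sits 10.2 in from both sides at R = (56.200, -37.700). That places the tangent points at E = (66.400, -37.700) on CE and S = (56.200, -47.900) on SD. Then |UE| = |E − U| = 76.356.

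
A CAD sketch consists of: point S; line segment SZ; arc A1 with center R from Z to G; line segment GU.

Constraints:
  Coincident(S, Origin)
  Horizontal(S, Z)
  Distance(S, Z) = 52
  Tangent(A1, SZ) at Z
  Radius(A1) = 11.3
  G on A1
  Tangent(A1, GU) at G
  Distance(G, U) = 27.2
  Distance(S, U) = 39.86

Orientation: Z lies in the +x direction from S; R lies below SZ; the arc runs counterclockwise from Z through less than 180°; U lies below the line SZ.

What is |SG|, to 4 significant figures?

42.75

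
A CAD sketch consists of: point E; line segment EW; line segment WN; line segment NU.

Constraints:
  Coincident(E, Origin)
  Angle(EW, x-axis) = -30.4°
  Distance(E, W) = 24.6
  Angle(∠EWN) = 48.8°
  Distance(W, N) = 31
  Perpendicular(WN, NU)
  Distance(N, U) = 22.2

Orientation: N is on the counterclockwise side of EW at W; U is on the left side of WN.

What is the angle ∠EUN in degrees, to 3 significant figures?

76.0°

∠EWN = 48.8°, so WN runs at -30.4° + (180° − 48.8°) = 101° from the x-axis; with |WN| = 31.0, N = W + 31.0·(cos 101°, sin 101°) = (15.4, 18.0). WN is perpendicular to NU; with |NU| = 22.2 on the left of WN, U = N + 22.2·(-0.982, -0.187) = (-6.40, 13.8). Then cos ∠EUN = UE·UN / (|UE||UN|), giving 76.0°.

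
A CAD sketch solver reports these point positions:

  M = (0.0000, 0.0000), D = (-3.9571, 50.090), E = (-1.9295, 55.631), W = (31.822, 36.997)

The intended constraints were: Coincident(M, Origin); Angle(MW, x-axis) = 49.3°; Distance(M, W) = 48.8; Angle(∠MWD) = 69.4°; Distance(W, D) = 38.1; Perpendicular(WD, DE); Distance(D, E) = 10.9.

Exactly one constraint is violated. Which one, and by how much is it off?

Distance(D, E) = 10.9 — off by 5.00.

M = (0.00, 0.00) ✓; MW at 49.30° ✓; |MW| = 48.80 ✓; ∠MWD = 69.40° ✓; |WD| = 38.10 ✓; ∠(WD, DE) = 90.00° ✓; |DE| = 5.900 ✗.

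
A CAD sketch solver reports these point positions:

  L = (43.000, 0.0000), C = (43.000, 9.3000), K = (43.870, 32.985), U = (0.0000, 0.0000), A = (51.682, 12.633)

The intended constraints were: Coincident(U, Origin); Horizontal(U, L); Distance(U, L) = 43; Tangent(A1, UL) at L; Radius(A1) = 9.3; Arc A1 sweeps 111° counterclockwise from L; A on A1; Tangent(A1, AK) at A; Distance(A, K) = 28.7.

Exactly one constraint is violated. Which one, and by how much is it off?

Distance(A, K) = 28.7 — off by 6.90.

U = (0.00, 0.00) ✓; U.y = 0.00, L.y = 0.00 ✓; |UL| = 43.00 ✓; ∠(CL, LU) = 90.00° ✓; |CL| = 9.300 ✓; bearing(C→A) − bearing(C→L) = 111.0° ✓; |CA| = 9.300 ✓; ∠(CA, AK) = 90.00° ✓; |AK| = 21.80 ✗.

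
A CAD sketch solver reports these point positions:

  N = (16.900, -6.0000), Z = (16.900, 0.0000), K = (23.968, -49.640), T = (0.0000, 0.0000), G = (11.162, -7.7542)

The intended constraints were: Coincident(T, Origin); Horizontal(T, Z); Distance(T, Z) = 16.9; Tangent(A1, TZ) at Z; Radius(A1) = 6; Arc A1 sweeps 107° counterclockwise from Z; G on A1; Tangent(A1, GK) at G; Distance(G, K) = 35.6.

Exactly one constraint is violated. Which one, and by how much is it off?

Distance(G, K) = 35.6 — off by 8.20.

T = (0.00, 0.00) ✓; T.y = 0.00, Z.y = 0.00 ✓; |TZ| = 16.90 ✓; ∠(NZ, ZT) = 90.00° ✓; |NZ| = 6.000 ✓; bearing(N→G) − bearing(N→Z) = 107.0° ✓; |NG| = 6.000 ✓; ∠(NG, GK) = 90.00° ✓; |GK| = 43.80 ✗.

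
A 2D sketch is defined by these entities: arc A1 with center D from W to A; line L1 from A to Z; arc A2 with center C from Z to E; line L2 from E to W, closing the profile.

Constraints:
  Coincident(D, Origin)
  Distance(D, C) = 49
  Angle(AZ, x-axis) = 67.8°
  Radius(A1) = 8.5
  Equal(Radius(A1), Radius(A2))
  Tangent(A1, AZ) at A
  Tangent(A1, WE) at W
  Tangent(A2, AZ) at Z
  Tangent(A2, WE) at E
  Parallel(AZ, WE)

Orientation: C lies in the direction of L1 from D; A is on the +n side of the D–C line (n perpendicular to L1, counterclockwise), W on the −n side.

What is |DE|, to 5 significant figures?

49.732

The slot axis is L1's direction at 67.8°, so u = (cos 67.8°, sin 67.8°) = (0.37784, 0.92587) and n = (−sin 67.8°, cos 67.8°) = (-0.92587, 0.37784). D is at the origin and C lies 49.0 along u from D, so C = 49.0·u = (18.514, 45.368). Tangency of A1 to both parallel lines with radius 8.5 puts A and W at D ± 8.5·n: A = (-7.8699, 3.2116), W = (7.8699, -3.2116). Equal radii place Z and E the same way about C: Z = C + 8.5·n = (10.644, 48.579), E = C − 8.5·n = (26.384, 42.156). Then |DE| = |E − D| = 49.732.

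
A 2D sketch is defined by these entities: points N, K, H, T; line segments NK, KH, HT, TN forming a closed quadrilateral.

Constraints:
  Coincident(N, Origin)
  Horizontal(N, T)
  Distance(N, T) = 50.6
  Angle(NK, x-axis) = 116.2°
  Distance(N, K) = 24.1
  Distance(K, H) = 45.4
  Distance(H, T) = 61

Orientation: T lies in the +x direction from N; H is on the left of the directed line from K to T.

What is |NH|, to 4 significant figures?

57.81

Checks: N.y = 0.00, T.y = 0.00 ✓; |KH| = 45.40 ✓; |HT| = 61.00 ✓.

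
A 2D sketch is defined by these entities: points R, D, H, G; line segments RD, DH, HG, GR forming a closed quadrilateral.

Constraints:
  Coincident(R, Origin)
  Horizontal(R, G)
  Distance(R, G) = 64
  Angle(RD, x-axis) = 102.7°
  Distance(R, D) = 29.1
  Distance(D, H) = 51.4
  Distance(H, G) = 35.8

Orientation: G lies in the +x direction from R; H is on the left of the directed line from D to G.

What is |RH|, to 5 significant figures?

54.234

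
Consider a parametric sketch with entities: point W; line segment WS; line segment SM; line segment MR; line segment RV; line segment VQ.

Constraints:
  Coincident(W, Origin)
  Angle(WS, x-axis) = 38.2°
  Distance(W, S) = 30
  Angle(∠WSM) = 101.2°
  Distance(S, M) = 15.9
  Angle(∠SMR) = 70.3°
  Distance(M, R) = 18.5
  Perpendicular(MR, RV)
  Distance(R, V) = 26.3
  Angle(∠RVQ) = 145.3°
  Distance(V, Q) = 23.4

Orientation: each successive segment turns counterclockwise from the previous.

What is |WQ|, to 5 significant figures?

46.004

W is at the origin; WS runs at 38.2° with length 30.0, so S = (23.576, 18.552). ∠WSM = 101.2° gives SM at 117.00° from the x-axis; with |SM| = 15.9, M = (16.357, 32.719). ∠SMR = 70.3° gives MR at -133.30° from the x-axis; with |MR| = 18.5, R = (3.6696, 19.255). MR ⟂ RV, so RV runs at -43.300°; with |RV| = 26.3, V = (22.810, 1.2184). ∠RVQ = 145.3° gives VQ at -8.6000° from the x-axis; with |VQ| = 23.4, Q = (45.947, -2.2807). Then |WQ| = |Q − W| = 46.004.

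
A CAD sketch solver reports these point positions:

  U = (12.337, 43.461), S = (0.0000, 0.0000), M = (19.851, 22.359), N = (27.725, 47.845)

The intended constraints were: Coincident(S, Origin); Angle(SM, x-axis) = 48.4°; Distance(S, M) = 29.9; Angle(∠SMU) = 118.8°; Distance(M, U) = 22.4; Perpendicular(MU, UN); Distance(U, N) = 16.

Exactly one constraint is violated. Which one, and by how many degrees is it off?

Perpendicular(MU, UN) — off by 3.70°.

S = (0.00, 0.00) ✓; SM at 48.40° ✓; |SM| = 29.90 ✓; ∠SMU = 118.8° ✓; |MU| = 22.40 ✓; ∠(MU, UN) = 93.70° ✗; |UN| = 16.00 ✓.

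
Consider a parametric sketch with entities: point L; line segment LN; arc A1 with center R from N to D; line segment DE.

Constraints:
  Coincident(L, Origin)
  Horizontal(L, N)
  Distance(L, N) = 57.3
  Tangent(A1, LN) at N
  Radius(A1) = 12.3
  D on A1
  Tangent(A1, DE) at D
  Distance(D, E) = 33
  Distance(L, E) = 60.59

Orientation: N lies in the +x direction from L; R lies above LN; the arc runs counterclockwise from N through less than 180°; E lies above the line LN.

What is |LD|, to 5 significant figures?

69.093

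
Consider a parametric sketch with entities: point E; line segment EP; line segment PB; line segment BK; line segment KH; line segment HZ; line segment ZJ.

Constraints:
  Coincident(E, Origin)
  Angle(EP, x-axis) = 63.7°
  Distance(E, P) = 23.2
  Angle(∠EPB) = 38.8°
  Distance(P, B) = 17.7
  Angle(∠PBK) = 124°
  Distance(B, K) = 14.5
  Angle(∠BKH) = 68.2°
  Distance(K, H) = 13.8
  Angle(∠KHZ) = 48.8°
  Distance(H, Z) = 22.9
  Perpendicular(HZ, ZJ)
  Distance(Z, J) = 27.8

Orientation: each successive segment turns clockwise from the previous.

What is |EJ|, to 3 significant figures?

30.3

E is at the origin; EP runs at 63.7° with length 23.2, so P = (10.3, 20.8). ∠EPB = 38.8° gives PB at -77.5° from the x-axis; with |PB| = 17.7, B = (14.1, 3.52). ∠PBK = 124.0° gives BK at -134° from the x-axis; with |BK| = 14.5, K = (4.13, -7.00). ∠BKH = 68.2° gives KH at 115° from the x-axis; with |KH| = 13.8, H = (-1.64, 5.54). ∠KHZ = 48.8° gives HZ at -16.5° from the x-axis; with |HZ| = 22.9, Z = (20.3, -0.966). The perpendicularity gives ZJ at right angles to HZ, so ZJ runs at -106°; with |ZJ| = 27.8, J = (12.4, -27.6). Then |EJ| = |J − E| = 30.3.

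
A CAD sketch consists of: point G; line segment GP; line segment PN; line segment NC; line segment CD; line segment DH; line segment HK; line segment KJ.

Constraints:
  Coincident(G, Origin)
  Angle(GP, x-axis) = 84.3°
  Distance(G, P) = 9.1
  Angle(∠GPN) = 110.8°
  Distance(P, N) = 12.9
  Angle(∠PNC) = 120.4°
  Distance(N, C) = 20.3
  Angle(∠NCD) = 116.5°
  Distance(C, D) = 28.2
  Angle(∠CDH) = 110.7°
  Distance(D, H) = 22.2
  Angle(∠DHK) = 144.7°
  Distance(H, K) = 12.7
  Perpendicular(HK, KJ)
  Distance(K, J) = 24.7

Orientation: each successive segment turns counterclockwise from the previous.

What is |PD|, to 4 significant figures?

41.86

G is at the origin; GP runs at 84.3° with length 9.1, so P = (0.9038, 9.055). ∠GPN = 110.8° gives PN at 153.5° from the x-axis; with |PN| = 12.9, N = (-10.64, 14.81). ∠PNC = 120.4° gives NC at -146.9° from the x-axis; with |NC| = 20.3, C = (-27.65, 3.725). ∠NCD = 116.5° gives CD at -83.40° from the x-axis; with |CD| = 28.2, D = (-24.41, -24.29). Then |PD| = |D − P| = 41.86.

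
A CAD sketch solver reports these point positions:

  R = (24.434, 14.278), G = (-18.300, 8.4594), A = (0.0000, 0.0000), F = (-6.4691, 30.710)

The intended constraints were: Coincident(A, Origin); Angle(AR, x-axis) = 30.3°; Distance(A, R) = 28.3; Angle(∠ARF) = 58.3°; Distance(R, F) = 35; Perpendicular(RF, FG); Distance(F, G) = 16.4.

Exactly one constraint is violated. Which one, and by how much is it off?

Distance(F, G) = 16.4 — off by 8.80.

A = (0.00, 0.00) ✓; AR at 30.30° ✓; |AR| = 28.30 ✓; ∠ARF = 58.30° ✓; |RF| = 35.00 ✓; ∠(RF, FG) = 90.00° ✓; |FG| = 25.20 ✗.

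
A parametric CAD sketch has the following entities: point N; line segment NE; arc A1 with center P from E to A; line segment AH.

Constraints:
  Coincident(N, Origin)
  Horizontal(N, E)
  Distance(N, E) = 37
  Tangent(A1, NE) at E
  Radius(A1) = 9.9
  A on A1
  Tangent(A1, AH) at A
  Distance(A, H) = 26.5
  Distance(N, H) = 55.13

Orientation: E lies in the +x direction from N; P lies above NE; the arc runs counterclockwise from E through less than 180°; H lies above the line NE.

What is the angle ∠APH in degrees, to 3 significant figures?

69.5°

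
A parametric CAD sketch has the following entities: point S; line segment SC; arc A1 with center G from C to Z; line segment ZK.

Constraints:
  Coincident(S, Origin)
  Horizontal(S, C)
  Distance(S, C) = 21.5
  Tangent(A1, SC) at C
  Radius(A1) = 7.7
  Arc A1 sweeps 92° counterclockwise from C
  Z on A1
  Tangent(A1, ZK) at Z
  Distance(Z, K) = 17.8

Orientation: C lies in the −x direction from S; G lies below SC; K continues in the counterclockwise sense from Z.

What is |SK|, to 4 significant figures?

38.47

S is at the origin; S and C share the same y with |SC| = 21.5 and C on the −x side, so C = (-21.50, 0.000). The tangent condition forces GC to be normal to SC, so G = C + (0, -7.7) = (-21.50, -7.700). On A1, C sits at bearing 90° from G; a 92° counterclockwise sweep puts Z at bearing 182°, so Z = G + 7.7·(cos 182°, sin 182°) = (-29.20, -7.969). Tangency of A1 to ZK means the radius GZ is perpendicular to ZK, so ZK runs along (−sin 182°, cos 182°); with |ZK| = 17.8, K = (-28.57, -25.76). Then |SK| = |K − S| = 38.47.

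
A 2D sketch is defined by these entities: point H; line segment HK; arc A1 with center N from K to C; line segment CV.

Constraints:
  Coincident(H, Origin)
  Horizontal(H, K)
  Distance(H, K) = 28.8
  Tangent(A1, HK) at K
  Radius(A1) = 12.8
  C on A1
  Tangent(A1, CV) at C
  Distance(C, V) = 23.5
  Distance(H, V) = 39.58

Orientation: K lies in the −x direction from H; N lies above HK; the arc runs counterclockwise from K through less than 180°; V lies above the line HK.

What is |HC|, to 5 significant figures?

20.456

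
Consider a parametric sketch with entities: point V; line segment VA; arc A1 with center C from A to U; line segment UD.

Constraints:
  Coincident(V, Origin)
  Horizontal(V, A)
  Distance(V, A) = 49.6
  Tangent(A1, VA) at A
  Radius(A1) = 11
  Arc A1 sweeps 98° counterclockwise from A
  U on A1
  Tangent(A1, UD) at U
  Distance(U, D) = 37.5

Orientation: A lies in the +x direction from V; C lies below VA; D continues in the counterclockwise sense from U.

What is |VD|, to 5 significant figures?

66.304

On A1, A sits at bearing 90° from C; a 98° counterclockwise sweep puts U at bearing 188°, so U = C + 11.0·(cos 188°, sin 188°) = (38.707, -12.531). Tangency of A1 to UD means the radius CU is perpendicular to UD, so UD runs along (−sin 188°, cos 188°); with |UD| = 37.5, D = (43.926, -49.666). Then |VD| = |D − V| = 66.304.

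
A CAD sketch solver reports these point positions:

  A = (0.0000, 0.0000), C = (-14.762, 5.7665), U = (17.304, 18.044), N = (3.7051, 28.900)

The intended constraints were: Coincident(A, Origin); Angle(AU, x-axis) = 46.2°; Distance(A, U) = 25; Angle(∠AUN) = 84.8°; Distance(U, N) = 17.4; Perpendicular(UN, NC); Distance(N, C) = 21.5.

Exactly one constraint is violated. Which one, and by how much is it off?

Distance(N, C) = 21.5 — off by 8.10.

A = (0.00, 0.00) ✓; AU at 46.20° ✓; |AU| = 25.00 ✓; ∠AUN = 84.80° ✓; |UN| = 17.40 ✓; ∠(UN, NC) = 90.00° ✓; |NC| = 29.60 ✗.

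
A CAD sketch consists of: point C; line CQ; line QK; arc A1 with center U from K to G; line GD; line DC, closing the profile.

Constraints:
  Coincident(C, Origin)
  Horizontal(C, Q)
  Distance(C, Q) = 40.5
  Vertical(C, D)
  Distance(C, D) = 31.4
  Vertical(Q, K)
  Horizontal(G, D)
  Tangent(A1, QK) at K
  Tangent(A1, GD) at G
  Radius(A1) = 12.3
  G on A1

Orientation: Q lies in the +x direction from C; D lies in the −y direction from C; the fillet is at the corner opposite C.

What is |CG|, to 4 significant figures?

42.20

C is at the origin; CQ is horizontal with |CQ| = 40.5 and Q on the +x side, so Q = (40.50, 0.000). C and D share the same x with |CD| = 31.4 and D on the −y side, so D = (0.000, -31.40). The virtual corner opposite C is at (40.50, -31.40). The tangent condition forces UK to be normal to QK and since A1 is tangent to GD there, UG ⟂ GD, with radius 12.3, so the center U sits 12.3 in from both sides at U = (28.20, -19.10). That places the tangent points at K = (40.50, -19.10) on QK and G = (28.20, -31.40) on GD. Then |CG| = |G − C| = 42.20.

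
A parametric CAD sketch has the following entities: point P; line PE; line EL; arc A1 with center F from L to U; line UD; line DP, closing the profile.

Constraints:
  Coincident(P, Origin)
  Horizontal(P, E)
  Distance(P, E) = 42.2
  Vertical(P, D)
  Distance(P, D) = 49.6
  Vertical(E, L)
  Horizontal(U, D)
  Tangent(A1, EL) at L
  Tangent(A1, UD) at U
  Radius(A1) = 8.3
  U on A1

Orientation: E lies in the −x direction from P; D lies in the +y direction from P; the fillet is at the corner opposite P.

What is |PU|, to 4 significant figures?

60.08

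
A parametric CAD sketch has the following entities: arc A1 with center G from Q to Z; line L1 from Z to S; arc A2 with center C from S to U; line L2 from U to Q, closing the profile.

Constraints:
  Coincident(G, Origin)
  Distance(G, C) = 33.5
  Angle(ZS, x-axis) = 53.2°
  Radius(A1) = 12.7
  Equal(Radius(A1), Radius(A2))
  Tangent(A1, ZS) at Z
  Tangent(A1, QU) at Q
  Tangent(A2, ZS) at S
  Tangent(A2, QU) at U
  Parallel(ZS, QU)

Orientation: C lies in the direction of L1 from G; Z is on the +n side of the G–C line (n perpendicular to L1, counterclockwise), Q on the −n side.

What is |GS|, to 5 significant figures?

35.827

Tangency of A1 to both parallel lines with radius 12.7 puts Z and Q at G ± 12.7·n: Z = (-10.169, 7.6076), Q = (10.169, -7.6076). Equal radii place S and U the same way about C: S = C + 12.7·n = (9.8980, 34.432), U = C − 12.7·n = (30.237, 19.217). Then |GS| = |S − G| = 35.827.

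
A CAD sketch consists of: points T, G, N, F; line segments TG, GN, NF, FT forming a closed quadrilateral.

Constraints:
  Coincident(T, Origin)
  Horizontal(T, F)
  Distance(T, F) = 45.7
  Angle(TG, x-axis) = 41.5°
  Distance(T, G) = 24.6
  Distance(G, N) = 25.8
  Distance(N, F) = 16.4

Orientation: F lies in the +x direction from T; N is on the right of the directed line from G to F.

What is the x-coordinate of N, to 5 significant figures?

30.616

T is at the origin; TF is horizontal with |TF| = 45.7 and F in +x, so F = (45.7, 0). TG runs at 41.5° with |TG| = 24.6, so G = (18.424, 16.300). N is determined by |GN| = 25.8 and |NF| = 16.4 together: it lies at the intersection of circle(G, 25.8) and circle(F, 16.4). With |GF| = 31.775, the foot of the radical line on GF is 22.130 from G and the perpendicular offset is √(25.8² − 22.130²) = 13.264. Taking the right-of-GF solution: N = (30.616, -6.4372).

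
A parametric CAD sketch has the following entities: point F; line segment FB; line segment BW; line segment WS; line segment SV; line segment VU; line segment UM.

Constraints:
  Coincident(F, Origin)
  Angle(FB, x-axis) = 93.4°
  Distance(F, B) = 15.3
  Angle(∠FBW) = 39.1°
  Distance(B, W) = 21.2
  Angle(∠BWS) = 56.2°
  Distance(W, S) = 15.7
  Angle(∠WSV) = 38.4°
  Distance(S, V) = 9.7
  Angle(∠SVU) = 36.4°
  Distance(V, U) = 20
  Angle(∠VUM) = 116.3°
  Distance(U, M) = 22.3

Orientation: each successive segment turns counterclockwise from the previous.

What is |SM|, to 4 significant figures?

26.27

F is at the origin; FB runs at 93.4° with length 15.3, so B = (-0.9074, 15.27). ∠FBW = 39.1° gives BW at -125.7° from the x-axis; with |BW| = 21.2, W = (-13.28, -1.943). ∠BWS = 56.2° gives WS at -1.900° from the x-axis; with |WS| = 15.7, S = (2.413, -2.464). ∠WSV = 38.4° gives SV at 139.7° from the x-axis; with |SV| = 9.7, V = (-4.985, 3.810). ∠SVU = 36.4° gives VU at -76.70° from the x-axis; with |VU| = 20.0, U = (-0.3840, -15.65). ∠VUM = 116.3° gives UM at -13.00° from the x-axis; with |UM| = 22.3, M = (21.34, -20.67). Then |SM| = |M − S| = 26.27.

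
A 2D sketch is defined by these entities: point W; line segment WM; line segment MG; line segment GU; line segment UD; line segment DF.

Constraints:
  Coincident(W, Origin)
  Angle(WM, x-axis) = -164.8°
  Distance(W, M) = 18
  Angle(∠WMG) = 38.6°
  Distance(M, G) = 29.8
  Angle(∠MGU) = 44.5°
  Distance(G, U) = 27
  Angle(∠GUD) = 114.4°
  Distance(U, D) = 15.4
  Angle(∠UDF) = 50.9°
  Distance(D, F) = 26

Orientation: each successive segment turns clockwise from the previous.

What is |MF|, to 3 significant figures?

18.7

W is at the origin; WM runs at -164.8° with length 18.0, so M = (-17.4, -4.72). ∠WMG = 38.6° gives MG at 53.8° from the x-axis; with |MG| = 29.8, G = (0.230, 19.3). ∠MGU = 44.5° gives GU at -81.7° from the x-axis; with |GU| = 27.0, U = (4.13, -7.39). ∠GUD = 114.4° gives UD at -147° from the x-axis; with |UD| = 15.4, D = (-8.83, -15.7). ∠UDF = 50.9° gives DF at 83.6° from the x-axis; with |DF| = 26.0, F = (-5.93, 10.1). Then |MF| = |F − M| = 18.7.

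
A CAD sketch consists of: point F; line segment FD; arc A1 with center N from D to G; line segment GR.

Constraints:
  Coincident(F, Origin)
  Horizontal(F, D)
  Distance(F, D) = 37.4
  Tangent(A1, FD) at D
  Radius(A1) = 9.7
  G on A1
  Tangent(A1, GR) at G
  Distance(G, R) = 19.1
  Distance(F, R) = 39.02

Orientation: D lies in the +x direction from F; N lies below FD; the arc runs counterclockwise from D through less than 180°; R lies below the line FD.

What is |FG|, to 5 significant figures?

29.214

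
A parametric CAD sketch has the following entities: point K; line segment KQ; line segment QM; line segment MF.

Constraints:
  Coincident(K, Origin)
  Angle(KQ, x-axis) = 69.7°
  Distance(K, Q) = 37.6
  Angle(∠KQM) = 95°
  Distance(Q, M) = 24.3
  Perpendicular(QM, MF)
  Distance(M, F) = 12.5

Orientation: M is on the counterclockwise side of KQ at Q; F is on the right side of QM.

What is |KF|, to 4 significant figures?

57.06

∠KQM = 95.0°, so QM runs at 69.7° + (180° − 95.0°) = 154.7° from the x-axis; with |QM| = 24.3, M = Q + 24.3·(cos 154.7°, sin 154.7°) = (-8.924, 45.65). QM is perpendicular to MF; with |MF| = 12.5 on the right of QM, F = M + 12.5·(0.4274, 0.9041) = (-3.582, 56.95). Then |KF| = |F − K| = 57.06.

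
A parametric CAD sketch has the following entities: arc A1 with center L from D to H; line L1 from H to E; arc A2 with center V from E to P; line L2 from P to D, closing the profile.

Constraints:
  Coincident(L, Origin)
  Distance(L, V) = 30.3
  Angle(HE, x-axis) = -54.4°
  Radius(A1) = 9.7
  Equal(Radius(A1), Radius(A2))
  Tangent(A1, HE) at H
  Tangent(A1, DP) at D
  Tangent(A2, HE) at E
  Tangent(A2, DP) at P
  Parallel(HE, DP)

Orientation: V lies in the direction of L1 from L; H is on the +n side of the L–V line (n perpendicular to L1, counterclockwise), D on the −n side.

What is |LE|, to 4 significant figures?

31.81

Tangency of A1 to both parallel lines with radius 9.7 puts H and D at L ± 9.7·n: H = (7.887, 5.647), D = (-7.887, -5.647). Equal radii place E and P the same way about V: E = V + 9.7·n = (25.53, -18.99), P = V − 9.7·n = (9.751, -30.28). Then |LE| = |E − L| = 31.81.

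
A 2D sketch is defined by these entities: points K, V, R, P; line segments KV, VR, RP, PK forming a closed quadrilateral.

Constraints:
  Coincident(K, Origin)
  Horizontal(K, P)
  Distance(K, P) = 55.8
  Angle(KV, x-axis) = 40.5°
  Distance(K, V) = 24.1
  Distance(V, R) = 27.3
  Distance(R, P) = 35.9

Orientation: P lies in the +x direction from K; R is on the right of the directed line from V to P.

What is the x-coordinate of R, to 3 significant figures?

21.8

Checks: |VR| = 27.30 ✓; |RP| = 35.90 ✓.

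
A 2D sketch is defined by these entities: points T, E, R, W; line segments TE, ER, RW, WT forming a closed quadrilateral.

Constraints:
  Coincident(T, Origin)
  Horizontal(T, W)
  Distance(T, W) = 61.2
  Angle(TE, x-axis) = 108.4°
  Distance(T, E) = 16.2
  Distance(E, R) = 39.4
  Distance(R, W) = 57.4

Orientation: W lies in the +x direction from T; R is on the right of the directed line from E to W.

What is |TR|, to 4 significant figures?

23.21

Checks: |ER| = 39.40 ✓; |RW| = 57.40 ✓.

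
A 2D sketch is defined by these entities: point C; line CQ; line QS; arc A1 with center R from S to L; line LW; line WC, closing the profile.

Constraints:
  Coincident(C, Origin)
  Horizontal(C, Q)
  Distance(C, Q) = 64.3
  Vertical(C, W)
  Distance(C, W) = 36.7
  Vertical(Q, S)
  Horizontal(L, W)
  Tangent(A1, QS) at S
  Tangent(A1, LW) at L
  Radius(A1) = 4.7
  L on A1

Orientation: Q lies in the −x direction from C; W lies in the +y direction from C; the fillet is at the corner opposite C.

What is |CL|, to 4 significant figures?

69.99

C is at the origin; CQ is horizontal with |CQ| = 64.3 and Q on the −x side, so Q = (-64.30, 0.000). CW is vertical with |CW| = 36.7 and W on the +y side, so W = (0.000, 36.70). The virtual corner opposite C is at (-64.30, 36.70). A1 meets QS tangentially, so RS is at right angles to QS and A1 meets LW tangentially, so RL is at right angles to LW, with radius 4.7, so the center R sits 4.7 in from both sides at R = (-59.60, 32.00). That places the tangent points at S = (-64.30, 32.00) on QS and L = (-59.60, 36.70) on LW. Then |CL| = |L − C| = 69.99.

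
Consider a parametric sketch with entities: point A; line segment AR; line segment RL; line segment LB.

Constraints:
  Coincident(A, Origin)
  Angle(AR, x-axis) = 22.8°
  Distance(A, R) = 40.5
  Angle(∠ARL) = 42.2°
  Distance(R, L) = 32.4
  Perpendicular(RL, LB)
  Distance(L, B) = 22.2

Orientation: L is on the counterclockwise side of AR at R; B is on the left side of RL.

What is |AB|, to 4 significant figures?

5.549

A is at the origin; AR runs at 22.8° with length 40.5, so R = 40.5·(cos 22.8°, sin 22.8°) = (37.34, 15.69). ∠ARL = 42.2°, so RL runs at 22.8° + (180° − 42.2°) = 160.6° from the x-axis; with |RL| = 32.4, L = R + 32.4·(cos 160.6°, sin 160.6°) = (6.775, 26.46). The perpendicularity gives LB at right angles to RL; with |LB| = 22.2 on the left of RL, B = L + 22.2·(-0.3322, -0.9432) = (-0.5989, 5.517). Then |AB| = |B − A| = 5.549.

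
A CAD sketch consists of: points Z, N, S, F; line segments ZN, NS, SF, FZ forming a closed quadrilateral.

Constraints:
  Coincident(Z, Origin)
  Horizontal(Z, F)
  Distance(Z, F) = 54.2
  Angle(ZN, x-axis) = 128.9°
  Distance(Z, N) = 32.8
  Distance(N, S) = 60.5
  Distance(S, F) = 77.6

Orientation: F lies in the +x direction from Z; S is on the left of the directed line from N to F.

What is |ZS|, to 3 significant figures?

72.9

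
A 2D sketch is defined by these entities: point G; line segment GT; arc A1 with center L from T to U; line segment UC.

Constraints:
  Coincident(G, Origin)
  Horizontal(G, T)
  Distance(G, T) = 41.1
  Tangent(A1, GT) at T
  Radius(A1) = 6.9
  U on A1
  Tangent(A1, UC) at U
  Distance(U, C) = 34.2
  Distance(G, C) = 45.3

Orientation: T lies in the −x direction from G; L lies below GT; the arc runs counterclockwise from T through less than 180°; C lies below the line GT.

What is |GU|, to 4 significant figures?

47.80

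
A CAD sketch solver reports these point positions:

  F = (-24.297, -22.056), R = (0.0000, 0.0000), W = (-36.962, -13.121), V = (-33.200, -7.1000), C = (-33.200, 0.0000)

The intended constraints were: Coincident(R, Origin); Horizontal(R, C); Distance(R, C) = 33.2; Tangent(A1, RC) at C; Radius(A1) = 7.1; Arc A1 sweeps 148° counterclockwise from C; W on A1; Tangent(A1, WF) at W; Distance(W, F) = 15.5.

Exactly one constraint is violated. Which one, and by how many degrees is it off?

Tangent(A1, WF) at W — off by 3.20°.

R = (0.00, 0.00) ✓; R.y = 0.00, C.y = 0.00 ✓; |RC| = 33.20 ✓; ∠(VC, CR) = 90.00° ✓; |VC| = 7.100 ✓; bearing(V→W) − bearing(V→C) = 148.0° ✓; |VW| = 7.100 ✓; ∠(VW, WF) = 93.20° ✗; |WF| = 15.50 ✓.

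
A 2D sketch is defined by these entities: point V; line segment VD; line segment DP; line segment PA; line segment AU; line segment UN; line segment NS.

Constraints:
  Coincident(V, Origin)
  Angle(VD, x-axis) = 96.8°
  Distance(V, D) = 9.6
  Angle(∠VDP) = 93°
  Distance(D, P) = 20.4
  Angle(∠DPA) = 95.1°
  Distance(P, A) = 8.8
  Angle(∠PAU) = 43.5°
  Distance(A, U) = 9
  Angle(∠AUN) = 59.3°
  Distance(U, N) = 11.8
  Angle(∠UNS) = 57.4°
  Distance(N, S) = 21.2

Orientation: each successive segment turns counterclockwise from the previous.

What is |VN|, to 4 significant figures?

28.15

∠PAU = 43.5° gives AU at 45.20° from the x-axis; with |AU| = 9.0, U = (-15.35, 5.769). ∠AUN = 59.3° gives UN at 165.9° from the x-axis; with |UN| = 11.8, N = (-26.79, 8.644). Then |VN| = |N − V| = 28.15.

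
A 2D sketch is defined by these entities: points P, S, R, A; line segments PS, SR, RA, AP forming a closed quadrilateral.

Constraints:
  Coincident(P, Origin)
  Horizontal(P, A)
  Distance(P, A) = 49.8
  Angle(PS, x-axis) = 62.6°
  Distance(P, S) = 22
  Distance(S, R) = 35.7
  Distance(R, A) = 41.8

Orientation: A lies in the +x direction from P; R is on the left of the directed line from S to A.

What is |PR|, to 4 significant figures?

56.22

Checks: |SR| = 35.70 ✓; |RA| = 41.80 ✓.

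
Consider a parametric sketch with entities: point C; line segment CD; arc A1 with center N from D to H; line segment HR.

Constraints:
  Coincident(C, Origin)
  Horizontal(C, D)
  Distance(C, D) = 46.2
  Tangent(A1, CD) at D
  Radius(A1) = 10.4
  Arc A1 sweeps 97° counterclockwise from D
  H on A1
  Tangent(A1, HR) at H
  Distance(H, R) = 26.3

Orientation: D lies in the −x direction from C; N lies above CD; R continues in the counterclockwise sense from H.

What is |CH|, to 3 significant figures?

37.7

C is at the origin; CD is horizontal with |CD| = 46.2 and D on the −x side, so D = (-46.2, 0.00). The tangent condition forces ND to be normal to CD, so N = D + (0, 10.4) = (-46.2, 10.4). On A1, D sits at bearing -90° from N; a 97° counterclockwise sweep puts H at bearing 7°, so H = N + 10.4·(cos 7°, sin 7°) = (-35.9, 11.7). Then |CH| = |H − C| = 37.7.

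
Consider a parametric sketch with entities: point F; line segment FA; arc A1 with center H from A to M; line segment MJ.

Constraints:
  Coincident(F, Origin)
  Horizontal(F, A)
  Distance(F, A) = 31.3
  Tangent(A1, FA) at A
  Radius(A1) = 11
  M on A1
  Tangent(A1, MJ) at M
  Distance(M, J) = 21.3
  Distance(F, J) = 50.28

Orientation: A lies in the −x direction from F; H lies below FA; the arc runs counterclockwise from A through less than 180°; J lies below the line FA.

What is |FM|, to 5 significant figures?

44.144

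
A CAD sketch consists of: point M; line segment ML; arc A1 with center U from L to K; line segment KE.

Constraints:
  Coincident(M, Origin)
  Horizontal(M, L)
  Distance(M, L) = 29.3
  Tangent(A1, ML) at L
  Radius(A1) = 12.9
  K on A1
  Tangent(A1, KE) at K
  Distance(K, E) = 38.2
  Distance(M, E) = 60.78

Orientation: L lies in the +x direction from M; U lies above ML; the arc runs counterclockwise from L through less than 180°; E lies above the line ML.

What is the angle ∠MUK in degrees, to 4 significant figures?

174.8°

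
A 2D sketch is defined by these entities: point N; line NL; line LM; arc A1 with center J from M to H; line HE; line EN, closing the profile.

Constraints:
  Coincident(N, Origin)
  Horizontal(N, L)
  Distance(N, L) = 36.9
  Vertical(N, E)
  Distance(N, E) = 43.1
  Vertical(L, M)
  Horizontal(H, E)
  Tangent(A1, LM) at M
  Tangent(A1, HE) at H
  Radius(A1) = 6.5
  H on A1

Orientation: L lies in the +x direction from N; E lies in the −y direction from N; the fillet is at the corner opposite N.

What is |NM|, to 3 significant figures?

52.0

N is at the origin; N and L share the same y with |NL| = 36.9 and L on the +x side, so L = (36.9, 0.00). N and E share the same x with |NE| = 43.1 and E on the −y side, so E = (0.00, -43.1). The virtual corner opposite N is at (36.9, -43.1). Since A1 is tangent to LM there, JM ⟂ LM and tangency of A1 to HE means the radius JH is perpendicular to HE, with radius 6.5, so the center J sits 6.5 in from both sides at J = (30.4, -36.6). That places the tangent points at M = (36.9, -36.6) on LM and H = (30.4, -43.1) on HE. Then |NM| = |M − N| = 52.0.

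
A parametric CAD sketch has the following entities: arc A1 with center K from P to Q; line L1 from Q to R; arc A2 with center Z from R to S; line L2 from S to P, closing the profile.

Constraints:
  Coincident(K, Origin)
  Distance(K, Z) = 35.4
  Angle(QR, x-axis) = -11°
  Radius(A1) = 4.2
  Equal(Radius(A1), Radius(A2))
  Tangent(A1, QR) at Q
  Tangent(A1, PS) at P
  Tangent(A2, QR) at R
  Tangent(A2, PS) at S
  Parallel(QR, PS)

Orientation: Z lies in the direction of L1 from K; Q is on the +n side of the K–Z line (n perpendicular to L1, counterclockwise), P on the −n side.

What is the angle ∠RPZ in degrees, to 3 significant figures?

6.58°

The slot axis is L1's direction at -11.0°, so u = (cos -11.0°, sin -11.0°) = (0.982, -0.191) and n = (−sin -11.0°, cos -11.0°) = (0.191, 0.982). K is at the origin and Z lies 35.4 along u from K, so Z = 35.4·u = (34.7, -6.75). Tangency of A1 to both parallel lines with radius 4.2 puts Q and P at K ± 4.2·n: Q = (0.801, 4.12), P = (-0.801, -4.12). Equal radii place R and S the same way about Z: R = Z + 4.2·n = (35.6, -2.63), S = Z − 4.2·n = (33.9, -10.9). Then cos ∠RPZ = PR·PZ / (|PR||PZ|), giving 6.58°.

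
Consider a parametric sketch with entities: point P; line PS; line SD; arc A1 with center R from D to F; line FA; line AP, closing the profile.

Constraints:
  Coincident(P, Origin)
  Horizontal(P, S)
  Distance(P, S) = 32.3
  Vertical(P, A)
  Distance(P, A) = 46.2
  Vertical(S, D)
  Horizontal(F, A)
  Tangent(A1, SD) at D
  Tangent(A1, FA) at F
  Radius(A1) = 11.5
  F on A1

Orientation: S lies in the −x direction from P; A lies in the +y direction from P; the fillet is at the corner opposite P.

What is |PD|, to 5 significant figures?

47.407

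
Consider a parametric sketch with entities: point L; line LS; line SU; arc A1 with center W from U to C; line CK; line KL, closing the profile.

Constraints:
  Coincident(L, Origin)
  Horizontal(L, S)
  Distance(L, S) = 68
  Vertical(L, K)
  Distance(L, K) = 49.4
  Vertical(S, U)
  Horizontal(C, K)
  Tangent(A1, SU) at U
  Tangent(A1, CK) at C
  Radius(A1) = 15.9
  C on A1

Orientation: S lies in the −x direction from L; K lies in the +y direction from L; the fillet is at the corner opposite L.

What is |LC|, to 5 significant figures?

71.797

L is at the origin; LS is horizontal with |LS| = 68.0 and S on the −x side, so S = (-68.000, 0.0000). LK is vertical with |LK| = 49.4 and K on the +y side, so K = (0.0000, 49.400). The virtual corner opposite L is at (-68.000, 49.400). Tangency of A1 to SU means the radius WU is perpendicular to SU and since A1 is tangent to CK there, WC ⟂ CK, with radius 15.9, so the center W sits 15.9 in from both sides at W = (-52.100, 33.500). That places the tangent points at U = (-68.000, 33.500) on SU and C = (-52.100, 49.400) on CK. Then |LC| = |C − L| = 71.797.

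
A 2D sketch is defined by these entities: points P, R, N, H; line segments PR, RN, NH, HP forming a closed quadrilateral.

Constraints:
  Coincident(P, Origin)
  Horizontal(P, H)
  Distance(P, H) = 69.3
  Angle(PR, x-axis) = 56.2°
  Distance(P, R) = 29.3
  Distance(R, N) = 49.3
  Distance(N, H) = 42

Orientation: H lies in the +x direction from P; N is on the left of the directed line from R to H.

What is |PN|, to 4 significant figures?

75.03

Checks: |RN| = 49.30 ✓; |NH| = 42.00 ✓.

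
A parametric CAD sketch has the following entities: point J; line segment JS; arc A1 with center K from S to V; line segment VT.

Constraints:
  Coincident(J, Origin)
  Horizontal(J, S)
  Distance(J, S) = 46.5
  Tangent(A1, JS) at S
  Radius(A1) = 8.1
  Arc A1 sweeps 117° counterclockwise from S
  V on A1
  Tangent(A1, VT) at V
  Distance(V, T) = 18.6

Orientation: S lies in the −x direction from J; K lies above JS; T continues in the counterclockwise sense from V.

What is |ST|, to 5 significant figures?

28.377

On A1, S sits at bearing -90° from K; a 117° counterclockwise sweep puts V at bearing 27°, so V = K + 8.1·(cos 27°, sin 27°) = (-39.283, 11.777). Tangency of A1 to VT means the radius KV is perpendicular to VT, so VT runs along (−sin 27°, cos 27°); with |VT| = 18.6, T = (-47.727, 28.350). Then |ST| = |T − S| = 28.377.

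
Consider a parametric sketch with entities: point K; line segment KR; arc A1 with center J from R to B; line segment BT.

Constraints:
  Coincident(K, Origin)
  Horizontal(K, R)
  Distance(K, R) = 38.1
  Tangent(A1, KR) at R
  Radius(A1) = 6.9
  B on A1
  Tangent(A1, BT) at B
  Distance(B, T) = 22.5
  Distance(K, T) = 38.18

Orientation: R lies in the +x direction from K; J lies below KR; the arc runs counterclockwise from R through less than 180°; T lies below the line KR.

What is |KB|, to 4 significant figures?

31.82

Checks: ∠(JR, RK) = 90.00° ✓; |JB| = 6.900 ✓; ∠(JB, BT) = 90.00° ✓; |BT| = 22.50 ✓; |KT| = 38.18 ✓.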